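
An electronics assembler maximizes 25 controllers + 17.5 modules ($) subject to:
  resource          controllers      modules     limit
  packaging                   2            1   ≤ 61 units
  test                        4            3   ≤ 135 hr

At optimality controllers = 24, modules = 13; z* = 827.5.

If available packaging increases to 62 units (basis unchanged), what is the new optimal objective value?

Both packaging and test are binding at x*.
From A_Bᵀ y = c: 2·y_packaging + 4·y_test = 25; 1·y_packaging + 3·y_test = 17.5.
Solving: y_packaging = 2.5, y_test = 5.
Δz = y_packaging·Δb = 2.5 × (1) = 2.5, so new z* = 827.5 + 2.5 = 830.

830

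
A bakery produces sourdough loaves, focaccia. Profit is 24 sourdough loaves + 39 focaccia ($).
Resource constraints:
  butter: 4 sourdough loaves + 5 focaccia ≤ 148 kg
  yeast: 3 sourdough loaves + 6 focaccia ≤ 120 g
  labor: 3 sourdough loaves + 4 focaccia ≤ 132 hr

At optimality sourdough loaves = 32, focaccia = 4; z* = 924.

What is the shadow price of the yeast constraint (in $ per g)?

Binding: butter and yeast. Non-binding: labor (20 unused).
By complementary slackness, y = 0 for the non-binding constraint.
Dual feasibility on the basic columns requires 4·y_butter + 3·y_yeast = 24, 5·y_butter + 6·y_yeast = 39.
→ y_butter = 3 and y_yeast = 4.
Shadow price of yeast = 4.

4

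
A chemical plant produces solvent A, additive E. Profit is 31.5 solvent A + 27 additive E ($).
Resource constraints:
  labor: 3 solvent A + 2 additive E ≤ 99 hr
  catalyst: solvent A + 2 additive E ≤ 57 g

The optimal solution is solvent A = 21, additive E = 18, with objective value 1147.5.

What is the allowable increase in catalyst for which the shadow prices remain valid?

Binding constraints: labor, catalyst. The basis is B = [[3,2],[1,2]] with det 4.
Per unit increase in catalyst, x* moves by d = (-0.5, 0.75).
The basis stays optimal until solvent A reaches 0; allowable increase = 42 g.

42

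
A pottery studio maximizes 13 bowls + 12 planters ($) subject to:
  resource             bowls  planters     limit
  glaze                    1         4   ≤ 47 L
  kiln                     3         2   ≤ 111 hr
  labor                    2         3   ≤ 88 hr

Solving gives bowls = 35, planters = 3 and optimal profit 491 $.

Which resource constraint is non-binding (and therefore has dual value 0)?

labor

glaze: 47/47 (binding)
kiln: 111/111 (binding)
labor: 79/88 (slack 9)
By complementary slackness, a constraint with positive slack has shadow price 0 → labor.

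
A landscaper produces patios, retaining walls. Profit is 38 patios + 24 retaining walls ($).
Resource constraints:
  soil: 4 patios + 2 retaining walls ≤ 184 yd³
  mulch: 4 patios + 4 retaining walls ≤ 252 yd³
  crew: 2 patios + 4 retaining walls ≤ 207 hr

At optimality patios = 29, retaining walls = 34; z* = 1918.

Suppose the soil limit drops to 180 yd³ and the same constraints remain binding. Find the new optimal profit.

1890

Binding: soil and mulch. Non-binding: crew (13 unused).
By complementary slackness, y = 0 for the non-binding constraint.
Dual feasibility on the basic columns requires 4·y_soil + 4·y_mulch = 38, 2·y_soil + 4·y_mulch = 24.
Solving: y_soil = 7, y_mulch = 2.5.
Δz = y_soil·Δb = 7 × (-4) = -28, so new z* = 1918 − 28 = 1890.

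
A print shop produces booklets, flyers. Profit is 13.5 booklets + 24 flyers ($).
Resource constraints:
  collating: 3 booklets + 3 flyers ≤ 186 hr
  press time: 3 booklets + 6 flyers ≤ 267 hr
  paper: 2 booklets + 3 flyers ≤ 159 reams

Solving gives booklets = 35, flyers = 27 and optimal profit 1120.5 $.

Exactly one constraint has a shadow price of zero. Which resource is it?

paper

collating: 186/186 (binding)
press time: 267/267 (binding)
paper: 151/159 (slack 8)
By complementary slackness, a constraint with positive slack has shadow price 0 → paper.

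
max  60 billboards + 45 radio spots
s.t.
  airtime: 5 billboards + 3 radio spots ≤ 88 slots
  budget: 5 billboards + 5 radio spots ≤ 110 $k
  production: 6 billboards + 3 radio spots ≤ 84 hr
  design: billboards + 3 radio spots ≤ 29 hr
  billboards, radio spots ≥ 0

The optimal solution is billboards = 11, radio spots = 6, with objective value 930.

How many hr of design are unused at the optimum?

0

design used = 1·11 + 3·6 = 29; slack = 29 − 29 = 0.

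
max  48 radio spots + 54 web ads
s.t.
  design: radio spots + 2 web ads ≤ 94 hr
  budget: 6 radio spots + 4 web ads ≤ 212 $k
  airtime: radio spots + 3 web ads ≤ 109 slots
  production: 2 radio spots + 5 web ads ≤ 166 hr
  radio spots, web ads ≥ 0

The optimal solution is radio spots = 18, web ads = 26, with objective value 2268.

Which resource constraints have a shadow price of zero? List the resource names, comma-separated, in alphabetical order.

design: 70/94 (slack 24)
budget: 212/212 (binding)
airtime: 96/109 (slack 13)
production: 166/166 (binding)
By complementary slackness, a constraint with positive slack has shadow price 0 → airtime, design.

airtime, design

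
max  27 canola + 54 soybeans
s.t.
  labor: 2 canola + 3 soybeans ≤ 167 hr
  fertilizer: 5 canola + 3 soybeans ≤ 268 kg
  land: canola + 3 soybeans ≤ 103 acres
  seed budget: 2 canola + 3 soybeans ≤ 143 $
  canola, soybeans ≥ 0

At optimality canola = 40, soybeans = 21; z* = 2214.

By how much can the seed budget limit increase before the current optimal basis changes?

Binding constraints: land, seed budget. The basis is B = [[1,3],[2,3]] with det -3.
Per unit increase in seed budget, x* moves by d = (1, -0.3333).
The basis stays optimal until fertilizer becomes binding; allowable increase = 1.25 $.

1.25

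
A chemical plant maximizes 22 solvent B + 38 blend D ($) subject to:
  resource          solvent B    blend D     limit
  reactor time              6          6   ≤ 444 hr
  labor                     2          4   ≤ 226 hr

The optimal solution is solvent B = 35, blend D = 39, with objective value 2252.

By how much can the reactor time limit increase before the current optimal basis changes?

Binding constraints: reactor time, labor. The basis is B = [[6,6],[2,4]] with det 12.
Per unit increase in reactor time, x* moves by d = (0.3333, -0.1667).
The basis stays optimal until blend D reaches 0; allowable increase = 234 hr.

234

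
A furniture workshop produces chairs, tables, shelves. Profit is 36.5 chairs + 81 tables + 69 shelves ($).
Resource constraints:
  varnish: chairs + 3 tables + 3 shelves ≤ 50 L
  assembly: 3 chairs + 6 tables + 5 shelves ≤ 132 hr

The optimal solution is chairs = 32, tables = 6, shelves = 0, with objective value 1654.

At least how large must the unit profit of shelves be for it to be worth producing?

Check each constraint at x*: varnish 50/50 (tight); assembly 132/132 (tight).
The binding rows give the dual system: 1·y_varnish + 3·y_assembly = 36.5 and 3·y_varnish + 6·y_assembly = 81.
This yields shadow prices y_varnish = 8, y_assembly = 9.5.
shelves enters the basis when its profit ≥ yᵀa₃ = 8·3 + 9.5·5 = 71.5.

71.5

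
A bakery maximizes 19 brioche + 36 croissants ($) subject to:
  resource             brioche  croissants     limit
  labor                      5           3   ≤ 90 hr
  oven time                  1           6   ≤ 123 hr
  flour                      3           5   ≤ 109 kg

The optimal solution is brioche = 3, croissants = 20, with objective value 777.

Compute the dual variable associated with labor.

Check each constraint at x*: labor 75/90 (slack 15); oven time 123/123 (tight); flour 109/109 (tight).
Since labor is not tight, its dual is 0.
The binding rows give the dual system: 1·y_oven time + 3·y_flour = 19 and 6·y_oven time + 5·y_flour = 36.
→ y_oven time = 1 and y_flour = 6.
Shadow price of labor = 0.

0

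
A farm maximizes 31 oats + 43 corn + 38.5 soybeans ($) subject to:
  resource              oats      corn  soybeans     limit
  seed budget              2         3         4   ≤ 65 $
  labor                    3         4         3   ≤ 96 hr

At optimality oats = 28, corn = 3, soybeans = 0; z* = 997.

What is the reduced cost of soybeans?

Both seed budget and labor are binding at x*.
Dual feasibility on the basic columns requires 2·y_seed budget + 3·y_labor = 31, 3·y_seed budget + 4·y_labor = 43.
→ y_seed budget = 5 and y_labor = 7.
Reduced cost of soybeans: c₃ − yᵀa₃ = 38.5 − (5·4 + 7·3) = 38.5 − 41 = -2.5.

-2.5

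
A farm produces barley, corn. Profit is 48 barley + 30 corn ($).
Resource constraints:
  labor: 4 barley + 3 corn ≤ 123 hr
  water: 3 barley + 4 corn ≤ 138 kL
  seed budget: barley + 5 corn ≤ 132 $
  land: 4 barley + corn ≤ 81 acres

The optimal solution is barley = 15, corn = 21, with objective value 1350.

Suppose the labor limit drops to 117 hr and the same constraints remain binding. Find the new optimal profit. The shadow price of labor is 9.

Δb = -6, so new z* = 1350 + (9)·(-6) = 1350 − 54 = 1296.

1296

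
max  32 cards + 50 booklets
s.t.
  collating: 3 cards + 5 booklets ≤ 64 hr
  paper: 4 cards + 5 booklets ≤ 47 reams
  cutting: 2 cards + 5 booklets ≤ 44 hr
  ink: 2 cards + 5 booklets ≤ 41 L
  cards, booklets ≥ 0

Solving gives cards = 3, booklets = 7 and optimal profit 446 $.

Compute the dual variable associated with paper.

Check each constraint at x*: collating 44/64 (slack 20); paper 47/47 (tight); cutting 41/44 (slack 3); ink 41/41 (tight).
Slack constraints have shadow price 0 (complementary slackness).
Dual feasibility on the basic columns requires 4·y_paper + 2·y_ink = 32, 5·y_paper + 5·y_ink = 50.
This yields shadow prices y_paper = 6, y_ink = 4.
Shadow price of paper = 6.

6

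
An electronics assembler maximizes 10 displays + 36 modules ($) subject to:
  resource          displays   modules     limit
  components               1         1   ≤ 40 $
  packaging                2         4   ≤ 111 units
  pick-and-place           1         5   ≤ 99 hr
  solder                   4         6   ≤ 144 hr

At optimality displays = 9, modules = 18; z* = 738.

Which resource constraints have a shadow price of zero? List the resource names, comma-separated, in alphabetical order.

components: 27/40 (slack 13)
packaging: 90/111 (slack 21)
pick-and-place: 99/99 (binding)
solder: 144/144 (binding)
By complementary slackness, a constraint with positive slack has shadow price 0 → components, packaging.

components, packaging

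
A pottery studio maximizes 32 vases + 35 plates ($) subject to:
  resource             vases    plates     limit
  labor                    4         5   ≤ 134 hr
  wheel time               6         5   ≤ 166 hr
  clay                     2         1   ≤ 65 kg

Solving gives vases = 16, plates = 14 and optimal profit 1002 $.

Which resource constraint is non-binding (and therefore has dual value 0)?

clay

labor: 134/134 (binding)
wheel time: 166/166 (binding)
clay: 46/65 (slack 19)
By complementary slackness, a constraint with positive slack has shadow price 0 → clay.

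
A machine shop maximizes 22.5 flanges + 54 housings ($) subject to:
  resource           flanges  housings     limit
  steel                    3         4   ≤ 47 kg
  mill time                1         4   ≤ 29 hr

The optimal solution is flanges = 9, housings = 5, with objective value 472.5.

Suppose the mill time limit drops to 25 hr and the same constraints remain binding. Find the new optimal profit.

At the optimum: steel uses 47 of 47 (binding); mill time uses 29 of 29 (binding).
From A_Bᵀ y = c: 3·y_steel + 1·y_mill time = 22.5; 4·y_steel + 4·y_mill time = 54.
Solving: y_steel = 4.5, y_mill time = 9.
Δz = y_mill time·Δb = 9 × (-4) = -36, so new z* = 472.5 − 36 = 436.5.

436.5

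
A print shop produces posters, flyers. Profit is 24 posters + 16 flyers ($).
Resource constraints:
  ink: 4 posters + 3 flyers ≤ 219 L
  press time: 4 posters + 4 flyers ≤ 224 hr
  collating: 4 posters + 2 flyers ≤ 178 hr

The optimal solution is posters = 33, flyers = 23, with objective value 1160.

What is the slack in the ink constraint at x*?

ink used = 4·33 + 3·23 = 201; slack = 219 − 201 = 18.

18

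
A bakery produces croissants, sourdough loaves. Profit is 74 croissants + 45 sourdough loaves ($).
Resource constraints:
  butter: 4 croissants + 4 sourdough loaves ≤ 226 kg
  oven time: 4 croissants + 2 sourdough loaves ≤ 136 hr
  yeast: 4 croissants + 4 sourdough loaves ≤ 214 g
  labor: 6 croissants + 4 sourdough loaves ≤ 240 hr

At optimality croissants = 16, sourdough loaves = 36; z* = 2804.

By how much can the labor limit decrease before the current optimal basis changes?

36

Binding constraints: oven time, labor. The basis is B = [[4,2],[6,4]] with det 4.
Per unit decrease in labor, x* moves by d = (0.5, -1).
The basis stays optimal until sourdough loaves reaches 0; allowable decrease = 36 hr.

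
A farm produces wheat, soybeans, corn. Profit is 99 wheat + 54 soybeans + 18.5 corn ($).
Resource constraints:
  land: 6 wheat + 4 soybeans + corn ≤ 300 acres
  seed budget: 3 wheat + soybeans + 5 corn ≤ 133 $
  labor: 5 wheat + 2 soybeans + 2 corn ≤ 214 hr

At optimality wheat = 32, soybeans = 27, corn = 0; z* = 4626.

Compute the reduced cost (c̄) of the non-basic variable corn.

-8.5

Check each constraint at x*: land 300/300 (tight); seed budget 123/133 (slack 10); labor 214/214 (tight).
Slack constraints have shadow price 0 (complementary slackness).
From A_Bᵀ y = c: 6·y_land + 5·y_labor = 99; 4·y_land + 2·y_labor = 54.
Solving: y_land = 9, y_labor = 9.
Reduced cost of corn: c₃ − yᵀa₃ = 18.5 − (9·1 + 9·2) = 18.5 − 27 = -8.5.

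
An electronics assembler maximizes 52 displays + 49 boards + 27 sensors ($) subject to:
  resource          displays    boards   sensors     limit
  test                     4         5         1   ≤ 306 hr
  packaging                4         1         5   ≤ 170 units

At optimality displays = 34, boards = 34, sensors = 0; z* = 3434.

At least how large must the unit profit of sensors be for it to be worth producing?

29

At the optimum: test uses 306 of 306 (binding); packaging uses 170 of 170 (binding).
From A_Bᵀ y = c: 4·y_test + 4·y_packaging = 52; 5·y_test + 1·y_packaging = 49.
Solving: y_test = 9, y_packaging = 4.
sensors enters the basis when its profit ≥ yᵀa₃ = 9·1 + 4·5 = 29.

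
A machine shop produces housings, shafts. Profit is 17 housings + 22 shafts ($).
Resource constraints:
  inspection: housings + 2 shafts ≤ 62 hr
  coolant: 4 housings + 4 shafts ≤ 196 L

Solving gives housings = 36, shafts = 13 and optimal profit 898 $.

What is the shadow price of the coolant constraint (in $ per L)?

3

At the optimum: inspection uses 62 of 62 (binding); coolant uses 196 of 196 (binding).
Dual feasibility on the basic columns requires 1·y_inspection + 4·y_coolant = 17, 2·y_inspection + 4·y_coolant = 22.
This yields shadow prices y_inspection = 5, y_coolant = 3.
Shadow price of coolant = 3.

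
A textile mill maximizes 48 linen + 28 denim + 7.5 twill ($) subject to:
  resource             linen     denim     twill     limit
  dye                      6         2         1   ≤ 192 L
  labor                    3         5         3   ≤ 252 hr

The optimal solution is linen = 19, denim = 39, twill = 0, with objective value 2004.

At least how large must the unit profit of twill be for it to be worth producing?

At the optimum: dye uses 192 of 192 (binding); labor uses 252 of 252 (binding).
From A_Bᵀ y = c: 6·y_dye + 3·y_labor = 48; 2·y_dye + 5·y_labor = 28.
This yields shadow prices y_dye = 6.5, y_labor = 3.
twill enters the basis when its profit ≥ yᵀa₃ = 6.5·1 + 3·3 = 15.5.

15.5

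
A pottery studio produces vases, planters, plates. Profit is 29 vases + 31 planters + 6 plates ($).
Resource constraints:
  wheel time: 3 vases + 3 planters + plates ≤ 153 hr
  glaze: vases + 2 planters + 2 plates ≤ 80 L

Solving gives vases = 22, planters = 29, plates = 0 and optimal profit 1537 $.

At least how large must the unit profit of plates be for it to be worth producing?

Both wheel time and glaze are binding at x*.
From A_Bᵀ y = c: 3·y_wheel time + 1·y_glaze = 29; 3·y_wheel time + 2·y_glaze = 31.
Solving: y_wheel time = 9, y_glaze = 2.
plates enters the basis when its profit ≥ yᵀa₃ = 9·1 + 2·2 = 13.

13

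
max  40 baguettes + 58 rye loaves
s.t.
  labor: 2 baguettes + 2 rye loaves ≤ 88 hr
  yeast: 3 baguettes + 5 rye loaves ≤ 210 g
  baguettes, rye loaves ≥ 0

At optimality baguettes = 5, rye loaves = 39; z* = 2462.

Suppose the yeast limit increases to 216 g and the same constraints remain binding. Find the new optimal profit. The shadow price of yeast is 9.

2516

Δb = 6, so new z* = 2462 + (9)·(6) = 2462 + 54 = 2516.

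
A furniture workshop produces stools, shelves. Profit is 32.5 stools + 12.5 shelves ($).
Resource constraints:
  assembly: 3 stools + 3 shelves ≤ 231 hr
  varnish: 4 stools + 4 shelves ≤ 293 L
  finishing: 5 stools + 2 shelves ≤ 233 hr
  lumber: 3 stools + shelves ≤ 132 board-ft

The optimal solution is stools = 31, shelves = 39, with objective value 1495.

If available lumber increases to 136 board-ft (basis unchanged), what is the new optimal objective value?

Binding: finishing and lumber. Non-binding: assembly (21 unused), varnish (13 unused).
Slack constraints have shadow price 0 (complementary slackness).
Dual feasibility on the basic columns requires 5·y_finishing + 3·y_lumber = 32.5, 2·y_finishing + 1·y_lumber = 12.5.
Solving: y_finishing = 5, y_lumber = 2.5.
Δz = y_lumber·Δb = 2.5 × (4) = 10, so new z* = 1495 + 10 = 1505.

1505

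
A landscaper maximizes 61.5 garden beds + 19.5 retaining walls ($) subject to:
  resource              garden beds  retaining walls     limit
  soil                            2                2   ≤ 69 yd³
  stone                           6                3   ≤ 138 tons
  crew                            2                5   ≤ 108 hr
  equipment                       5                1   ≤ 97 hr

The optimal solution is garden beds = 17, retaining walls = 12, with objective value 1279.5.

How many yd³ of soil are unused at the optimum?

soil used = 2·17 + 2·12 = 58; slack = 69 − 58 = 11.

11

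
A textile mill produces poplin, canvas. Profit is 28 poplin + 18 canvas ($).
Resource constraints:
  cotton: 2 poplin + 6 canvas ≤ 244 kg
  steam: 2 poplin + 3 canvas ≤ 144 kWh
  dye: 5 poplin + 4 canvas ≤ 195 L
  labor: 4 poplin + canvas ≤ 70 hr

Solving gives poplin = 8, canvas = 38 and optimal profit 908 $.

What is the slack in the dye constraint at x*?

dye used = 5·8 + 4·38 = 192; slack = 195 − 192 = 3.

3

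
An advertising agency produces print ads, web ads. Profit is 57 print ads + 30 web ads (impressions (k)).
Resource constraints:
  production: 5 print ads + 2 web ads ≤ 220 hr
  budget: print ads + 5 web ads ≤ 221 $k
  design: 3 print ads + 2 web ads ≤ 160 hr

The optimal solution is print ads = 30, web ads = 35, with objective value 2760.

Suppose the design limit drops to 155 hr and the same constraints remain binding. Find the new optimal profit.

2715

Check each constraint at x*: production 220/220 (tight); budget 205/221 (slack 16); design 160/160 (tight).
Slack constraints have shadow price 0 (complementary slackness).
From A_Bᵀ y = c: 5·y_production + 3·y_design = 57; 2·y_production + 2·y_design = 30.
Solving: y_production = 6, y_design = 9.
Δz = y_design·Δb = 9 × (-5) = -45, so new z* = 2760 − 45 = 2715.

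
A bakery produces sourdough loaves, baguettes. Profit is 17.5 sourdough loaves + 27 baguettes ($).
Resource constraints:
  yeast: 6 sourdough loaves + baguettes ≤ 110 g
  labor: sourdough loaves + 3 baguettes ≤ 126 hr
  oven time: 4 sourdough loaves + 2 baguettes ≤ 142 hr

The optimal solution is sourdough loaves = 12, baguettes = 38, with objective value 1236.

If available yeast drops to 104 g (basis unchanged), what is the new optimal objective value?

1227

At the optimum: yeast uses 110 of 110 (binding); labor uses 126 of 126 (binding); oven time uses 124 of 142 (slack = 18).
Since oven time is not tight, its dual is 0.
Dual feasibility on the basic columns requires 6·y_yeast + 1·y_labor = 17.5, 1·y_yeast + 3·y_labor = 27.
This yields shadow prices y_yeast = 1.5, y_labor = 8.5.
Δz = y_yeast·Δb = 1.5 × (-6) = -9, so new z* = 1236 − 9 = 1227.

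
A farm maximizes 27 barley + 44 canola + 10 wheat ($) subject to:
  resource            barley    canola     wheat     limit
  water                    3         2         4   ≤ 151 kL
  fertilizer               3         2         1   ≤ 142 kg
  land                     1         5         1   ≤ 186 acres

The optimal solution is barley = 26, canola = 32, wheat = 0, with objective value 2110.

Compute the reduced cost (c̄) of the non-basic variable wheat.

-3

Check each constraint at x*: water 142/151 (slack 9); fertilizer 142/142 (tight); land 186/186 (tight).
Slack constraints have shadow price 0 (complementary slackness).
Dual feasibility on the basic columns requires 3·y_fertilizer + 1·y_land = 27, 2·y_fertilizer + 5·y_land = 44.
→ y_fertilizer = 7 and y_land = 6.
Reduced cost of wheat: c₃ − yᵀa₃ = 10 − (7·1 + 6·1) = 10 − 13 = -3.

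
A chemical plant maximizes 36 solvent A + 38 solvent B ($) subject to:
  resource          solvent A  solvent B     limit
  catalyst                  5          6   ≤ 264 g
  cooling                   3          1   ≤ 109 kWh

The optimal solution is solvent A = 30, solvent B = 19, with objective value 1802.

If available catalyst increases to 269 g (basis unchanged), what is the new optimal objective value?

At the optimum: catalyst uses 264 of 264 (binding); cooling uses 109 of 109 (binding).
From A_Bᵀ y = c: 5·y_catalyst + 3·y_cooling = 36; 6·y_catalyst + 1·y_cooling = 38.
→ y_catalyst = 6 and y_cooling = 2.
Δz = y_catalyst·Δb = 6 × (5) = 30, so new z* = 1802 + 30 = 1832.

1832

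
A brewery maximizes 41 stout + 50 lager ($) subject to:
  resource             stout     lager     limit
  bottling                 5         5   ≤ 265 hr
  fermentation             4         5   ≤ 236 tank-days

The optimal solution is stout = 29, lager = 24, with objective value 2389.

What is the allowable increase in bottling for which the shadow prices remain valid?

Binding constraints: bottling, fermentation. The basis is B = [[5,5],[4,5]] with det 5.
Per unit increase in bottling, x* moves by d = (1, -0.8).
The basis stays optimal until lager reaches 0; allowable increase = 30 hr.

30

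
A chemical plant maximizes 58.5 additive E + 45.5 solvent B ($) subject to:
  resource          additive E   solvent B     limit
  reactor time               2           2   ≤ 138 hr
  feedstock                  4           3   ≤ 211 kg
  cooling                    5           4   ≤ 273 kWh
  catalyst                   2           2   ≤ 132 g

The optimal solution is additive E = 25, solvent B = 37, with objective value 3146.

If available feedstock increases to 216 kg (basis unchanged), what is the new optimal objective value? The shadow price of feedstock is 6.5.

Δb = 5, so new z* = 3146 + (6.5)·(5) = 3146 + 32.5 = 3178.5.

3178.5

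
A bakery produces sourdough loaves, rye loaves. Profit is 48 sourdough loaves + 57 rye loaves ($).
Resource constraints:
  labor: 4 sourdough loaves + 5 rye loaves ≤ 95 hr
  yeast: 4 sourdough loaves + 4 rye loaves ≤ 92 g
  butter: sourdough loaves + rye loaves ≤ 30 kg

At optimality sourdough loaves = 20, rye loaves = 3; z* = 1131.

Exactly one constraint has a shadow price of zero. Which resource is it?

labor: 95/95 (binding)
yeast: 92/92 (binding)
butter: 23/30 (slack 7)
By complementary slackness, a constraint with positive slack has shadow price 0 → butter.

butter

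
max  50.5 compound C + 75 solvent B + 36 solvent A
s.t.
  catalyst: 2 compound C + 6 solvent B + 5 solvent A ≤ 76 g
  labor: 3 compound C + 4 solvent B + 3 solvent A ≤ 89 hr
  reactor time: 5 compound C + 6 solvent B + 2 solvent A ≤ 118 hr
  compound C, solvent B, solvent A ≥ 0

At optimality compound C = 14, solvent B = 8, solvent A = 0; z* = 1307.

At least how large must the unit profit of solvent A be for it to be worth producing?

37

Check each constraint at x*: catalyst 76/76 (tight); labor 74/89 (slack 15); reactor time 118/118 (tight).
Slack constraints have shadow price 0 (complementary slackness).
Dual feasibility on the basic columns requires 2·y_catalyst + 5·y_reactor time = 50.5, 6·y_catalyst + 6·y_reactor time = 75.
Solving: y_catalyst = 4, y_reactor time = 8.5.
solvent A enters the basis when its profit ≥ yᵀa₃ = 4·5 + 8.5·2 = 37.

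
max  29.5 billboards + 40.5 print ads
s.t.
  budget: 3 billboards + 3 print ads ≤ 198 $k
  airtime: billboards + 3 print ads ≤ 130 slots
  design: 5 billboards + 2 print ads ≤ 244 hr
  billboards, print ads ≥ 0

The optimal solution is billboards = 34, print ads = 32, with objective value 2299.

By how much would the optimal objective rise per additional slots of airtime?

5.5

At the optimum: budget uses 198 of 198 (binding); airtime uses 130 of 130 (binding); design uses 234 of 244 (slack = 10).
By complementary slackness, y = 0 for the non-binding constraint.
Dual feasibility on the basic columns requires 3·y_budget + 1·y_airtime = 29.5, 3·y_budget + 3·y_airtime = 40.5.
Solving: y_budget = 8, y_airtime = 5.5.
Shadow price of airtime = 5.5.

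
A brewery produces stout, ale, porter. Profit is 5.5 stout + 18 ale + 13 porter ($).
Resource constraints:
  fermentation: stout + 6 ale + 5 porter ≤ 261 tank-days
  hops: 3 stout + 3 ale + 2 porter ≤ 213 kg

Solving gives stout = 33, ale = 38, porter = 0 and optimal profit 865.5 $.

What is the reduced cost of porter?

At the optimum: fermentation uses 261 of 261 (binding); hops uses 213 of 213 (binding).
From A_Bᵀ y = c: 1·y_fermentation + 3·y_hops = 5.5; 6·y_fermentation + 3·y_hops = 18.
This yields shadow prices y_fermentation = 2.5, y_hops = 1.
Reduced cost of porter: c₃ − yᵀa₃ = 13 − (2.5·5 + 1·2) = 13 − 14.5 = -1.5.

-1.5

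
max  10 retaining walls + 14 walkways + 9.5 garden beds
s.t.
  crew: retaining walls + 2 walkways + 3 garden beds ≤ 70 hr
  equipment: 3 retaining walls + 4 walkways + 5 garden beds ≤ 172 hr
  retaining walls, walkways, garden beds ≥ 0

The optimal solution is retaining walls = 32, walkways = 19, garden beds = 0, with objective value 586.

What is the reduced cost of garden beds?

-8.5

At the optimum: crew uses 70 of 70 (binding); equipment uses 172 of 172 (binding).
Dual feasibility on the basic columns requires 1·y_crew + 3·y_equipment = 10, 2·y_crew + 4·y_equipment = 14.
This yields shadow prices y_crew = 1, y_equipment = 3.
Reduced cost of garden beds: c₃ − yᵀa₃ = 9.5 − (1·3 + 3·5) = 9.5 − 18 = -8.5.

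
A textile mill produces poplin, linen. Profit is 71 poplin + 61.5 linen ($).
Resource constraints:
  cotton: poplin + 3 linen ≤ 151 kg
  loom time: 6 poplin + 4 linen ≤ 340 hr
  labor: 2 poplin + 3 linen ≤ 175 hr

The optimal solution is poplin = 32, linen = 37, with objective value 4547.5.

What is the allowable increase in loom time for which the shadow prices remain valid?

Binding constraints: loom time, labor. The basis is B = [[6,4],[2,3]] with det 10.
Per unit increase in loom time, x* moves by d = (0.3, -0.2).
The basis stays optimal until linen reaches 0; allowable increase = 185 hr.

185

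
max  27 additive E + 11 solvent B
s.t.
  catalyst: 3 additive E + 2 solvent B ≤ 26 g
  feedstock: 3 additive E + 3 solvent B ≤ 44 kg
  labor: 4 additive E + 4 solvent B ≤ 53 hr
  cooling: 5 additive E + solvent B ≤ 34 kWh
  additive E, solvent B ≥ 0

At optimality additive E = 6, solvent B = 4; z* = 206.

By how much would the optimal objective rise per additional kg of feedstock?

Check each constraint at x*: catalyst 26/26 (tight); feedstock 30/44 (slack 14); labor 40/53 (slack 13); cooling 34/34 (tight).
Since feedstock, labor are not tight, their duals are 0.
From A_Bᵀ y = c: 3·y_catalyst + 5·y_cooling = 27; 2·y_catalyst + 1·y_cooling = 11.
Solving: y_catalyst = 4, y_cooling = 3.
Shadow price of feedstock = 0.

0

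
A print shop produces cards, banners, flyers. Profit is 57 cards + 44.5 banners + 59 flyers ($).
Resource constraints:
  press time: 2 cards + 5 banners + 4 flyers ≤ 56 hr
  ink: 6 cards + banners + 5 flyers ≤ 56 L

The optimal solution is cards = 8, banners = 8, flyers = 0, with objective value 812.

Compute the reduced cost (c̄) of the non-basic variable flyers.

Check each constraint at x*: press time 56/56 (tight); ink 56/56 (tight).
From A_Bᵀ y = c: 2·y_press time + 6·y_ink = 57; 5·y_press time + 1·y_ink = 44.5.
This yields shadow prices y_press time = 7.5, y_ink = 7.
Reduced cost of flyers: c₃ − yᵀa₃ = 59 − (7.5·4 + 7·5) = 59 − 65 = -6.

-6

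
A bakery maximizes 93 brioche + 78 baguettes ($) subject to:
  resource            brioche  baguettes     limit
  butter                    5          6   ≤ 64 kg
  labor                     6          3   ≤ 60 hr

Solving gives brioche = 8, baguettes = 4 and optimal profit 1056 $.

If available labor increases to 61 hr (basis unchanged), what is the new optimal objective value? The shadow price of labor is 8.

Δb = 1, so new z* = 1056 + (8)·(1) = 1056 + 8 = 1064.

1064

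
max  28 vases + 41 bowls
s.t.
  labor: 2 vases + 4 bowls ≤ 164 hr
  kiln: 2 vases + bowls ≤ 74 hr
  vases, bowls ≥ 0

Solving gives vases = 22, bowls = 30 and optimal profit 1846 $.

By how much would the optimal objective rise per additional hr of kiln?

Both labor and kiln are binding at x*.
From A_Bᵀ y = c: 2·y_labor + 2·y_kiln = 28; 4·y_labor + 1·y_kiln = 41.
→ y_labor = 9 and y_kiln = 5.
Shadow price of kiln = 5.

5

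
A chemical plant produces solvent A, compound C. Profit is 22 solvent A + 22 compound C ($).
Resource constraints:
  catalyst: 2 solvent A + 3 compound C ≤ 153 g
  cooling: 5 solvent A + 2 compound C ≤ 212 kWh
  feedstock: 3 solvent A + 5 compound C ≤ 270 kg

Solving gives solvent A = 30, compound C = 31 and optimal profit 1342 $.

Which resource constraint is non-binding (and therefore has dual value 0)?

feedstock

catalyst: 153/153 (binding)
cooling: 212/212 (binding)
feedstock: 245/270 (slack 25)
By complementary slackness, a constraint with positive slack has shadow price 0 → feedstock.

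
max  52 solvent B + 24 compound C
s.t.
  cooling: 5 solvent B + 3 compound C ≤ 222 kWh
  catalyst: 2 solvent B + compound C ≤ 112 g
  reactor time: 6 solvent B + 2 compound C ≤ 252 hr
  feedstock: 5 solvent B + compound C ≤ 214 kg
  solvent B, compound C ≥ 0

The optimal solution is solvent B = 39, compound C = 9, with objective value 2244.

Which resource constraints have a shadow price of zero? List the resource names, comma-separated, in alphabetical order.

catalyst, feedstock

cooling: 222/222 (binding)
catalyst: 87/112 (slack 25)
reactor time: 252/252 (binding)
feedstock: 204/214 (slack 10)
By complementary slackness, a constraint with positive slack has shadow price 0 → catalyst, feedstock.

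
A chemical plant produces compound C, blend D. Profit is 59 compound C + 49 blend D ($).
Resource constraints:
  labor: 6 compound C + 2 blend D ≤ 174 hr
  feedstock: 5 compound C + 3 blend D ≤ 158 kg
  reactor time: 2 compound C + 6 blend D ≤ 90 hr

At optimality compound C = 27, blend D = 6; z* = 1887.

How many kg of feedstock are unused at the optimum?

feedstock used = 5·27 + 3·6 = 153; slack = 158 − 153 = 5.

5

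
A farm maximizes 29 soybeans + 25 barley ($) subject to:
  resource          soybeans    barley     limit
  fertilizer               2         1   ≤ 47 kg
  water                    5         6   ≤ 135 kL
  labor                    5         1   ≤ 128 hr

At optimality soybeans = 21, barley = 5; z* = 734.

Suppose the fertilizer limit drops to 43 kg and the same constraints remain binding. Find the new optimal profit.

At the optimum: fertilizer uses 47 of 47 (binding); water uses 135 of 135 (binding); labor uses 110 of 128 (slack = 18).
By complementary slackness, y = 0 for the non-binding constraint.
The binding rows give the dual system: 2·y_fertilizer + 5·y_water = 29 and 1·y_fertilizer + 6·y_water = 25.
Solving: y_fertilizer = 7, y_water = 3.
Δz = y_fertilizer·Δb = 7 × (-4) = -28, so new z* = 734 − 28 = 706.

706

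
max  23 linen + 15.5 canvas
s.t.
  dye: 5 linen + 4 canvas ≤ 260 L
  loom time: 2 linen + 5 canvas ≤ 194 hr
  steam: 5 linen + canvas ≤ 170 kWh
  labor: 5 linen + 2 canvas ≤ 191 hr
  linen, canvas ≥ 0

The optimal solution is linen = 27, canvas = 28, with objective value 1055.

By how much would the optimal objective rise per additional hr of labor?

Binding: loom time and labor. Non-binding: dye (13 unused), steam (7 unused).
Slack constraints have shadow price 0 (complementary slackness).
From A_Bᵀ y = c: 2·y_loom time + 5·y_labor = 23; 5·y_loom time + 2·y_labor = 15.5.
This yields shadow prices y_loom time = 1.5, y_labor = 4.
Shadow price of labor = 4.

4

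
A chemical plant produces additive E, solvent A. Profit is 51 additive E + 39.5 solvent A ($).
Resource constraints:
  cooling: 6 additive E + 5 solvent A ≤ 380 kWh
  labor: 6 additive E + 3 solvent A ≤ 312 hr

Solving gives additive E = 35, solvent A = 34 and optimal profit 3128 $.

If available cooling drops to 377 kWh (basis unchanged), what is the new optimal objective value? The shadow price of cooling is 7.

Δb = -3, so new z* = 3128 + (7)·(-3) = 3128 − 21 = 3107.

3107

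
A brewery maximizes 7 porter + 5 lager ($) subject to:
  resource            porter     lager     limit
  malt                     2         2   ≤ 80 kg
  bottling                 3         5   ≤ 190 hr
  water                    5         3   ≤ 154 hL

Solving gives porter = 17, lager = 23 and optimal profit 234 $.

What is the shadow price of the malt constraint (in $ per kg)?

1

Check each constraint at x*: malt 80/80 (tight); bottling 166/190 (slack 24); water 154/154 (tight).
Since bottling is not tight, its dual is 0.
The binding rows give the dual system: 2·y_malt + 5·y_water = 7 and 2·y_malt + 3·y_water = 5.
→ y_malt = 1 and y_water = 1.
Shadow price of malt = 1.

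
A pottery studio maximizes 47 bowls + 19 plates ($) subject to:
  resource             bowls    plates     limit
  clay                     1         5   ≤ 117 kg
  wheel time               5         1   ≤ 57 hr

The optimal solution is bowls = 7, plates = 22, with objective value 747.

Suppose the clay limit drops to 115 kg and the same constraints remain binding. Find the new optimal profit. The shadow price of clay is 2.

Δb = -2, so new z* = 747 + (2)·(-2) = 747 − 4 = 743.

743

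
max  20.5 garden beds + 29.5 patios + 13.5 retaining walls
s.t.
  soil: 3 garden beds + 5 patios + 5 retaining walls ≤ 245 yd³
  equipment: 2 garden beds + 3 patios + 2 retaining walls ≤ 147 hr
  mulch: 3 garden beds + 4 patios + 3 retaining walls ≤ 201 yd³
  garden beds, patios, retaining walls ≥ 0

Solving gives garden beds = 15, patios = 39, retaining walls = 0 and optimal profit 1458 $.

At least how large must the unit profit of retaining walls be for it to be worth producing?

Binding: equipment and mulch. Non-binding: soil (5 unused).
By complementary slackness, y = 0 for the non-binding constraint.
From A_Bᵀ y = c: 2·y_equipment + 3·y_mulch = 20.5; 3·y_equipment + 4·y_mulch = 29.5.
Solving: y_equipment = 6.5, y_mulch = 2.5.
retaining walls enters the basis when its profit ≥ yᵀa₃ = 6.5·2 + 2.5·3 = 20.5.

20.5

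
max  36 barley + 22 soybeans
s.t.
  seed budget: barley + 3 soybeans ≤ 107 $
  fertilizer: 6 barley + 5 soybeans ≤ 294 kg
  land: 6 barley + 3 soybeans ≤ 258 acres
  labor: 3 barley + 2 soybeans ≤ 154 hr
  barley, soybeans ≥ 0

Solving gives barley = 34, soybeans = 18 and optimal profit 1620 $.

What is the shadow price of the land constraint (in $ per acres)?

4

Check each constraint at x*: seed budget 88/107 (slack 19); fertilizer 294/294 (tight); land 258/258 (tight); labor 138/154 (slack 16).
By complementary slackness, y = 0 for the non-binding constraints.
From A_Bᵀ y = c: 6·y_fertilizer + 6·y_land = 36; 5·y_fertilizer + 3·y_land = 22.
→ y_fertilizer = 2 and y_land = 4.
Shadow price of land = 4.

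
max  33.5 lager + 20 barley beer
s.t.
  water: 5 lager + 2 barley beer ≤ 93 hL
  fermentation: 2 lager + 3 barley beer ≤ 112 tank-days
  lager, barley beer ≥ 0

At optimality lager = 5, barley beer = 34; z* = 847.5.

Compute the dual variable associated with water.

Both water and fermentation are binding at x*.
The binding rows give the dual system: 5·y_water + 2·y_fermentation = 33.5 and 2·y_water + 3·y_fermentation = 20.
Solving: y_water = 5.5, y_fermentation = 3.
Shadow price of water = 5.5.

5.5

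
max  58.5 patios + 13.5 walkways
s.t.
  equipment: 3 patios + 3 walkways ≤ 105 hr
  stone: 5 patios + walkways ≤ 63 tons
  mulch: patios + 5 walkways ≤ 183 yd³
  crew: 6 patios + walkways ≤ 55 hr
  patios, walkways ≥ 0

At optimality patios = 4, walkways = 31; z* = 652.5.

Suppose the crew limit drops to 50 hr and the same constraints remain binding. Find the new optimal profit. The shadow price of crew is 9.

607.5

Δb = -5, so new z* = 652.5 + (9)·(-5) = 652.5 − 45 = 607.5.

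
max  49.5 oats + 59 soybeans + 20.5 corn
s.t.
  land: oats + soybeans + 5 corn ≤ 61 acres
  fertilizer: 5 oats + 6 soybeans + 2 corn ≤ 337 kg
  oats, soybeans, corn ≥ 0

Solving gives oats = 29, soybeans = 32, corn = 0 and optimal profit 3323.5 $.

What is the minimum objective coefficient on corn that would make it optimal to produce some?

29

Check each constraint at x*: land 61/61 (tight); fertilizer 337/337 (tight).
From A_Bᵀ y = c: 1·y_land + 5·y_fertilizer = 49.5; 1·y_land + 6·y_fertilizer = 59.
This yields shadow prices y_land = 2, y_fertilizer = 9.5.
corn enters the basis when its profit ≥ yᵀa₃ = 2·5 + 9.5·2 = 29.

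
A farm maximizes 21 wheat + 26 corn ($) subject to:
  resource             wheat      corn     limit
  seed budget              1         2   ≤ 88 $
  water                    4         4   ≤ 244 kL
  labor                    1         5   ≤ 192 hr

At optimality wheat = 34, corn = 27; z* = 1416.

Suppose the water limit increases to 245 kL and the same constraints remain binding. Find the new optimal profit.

1420

At the optimum: seed budget uses 88 of 88 (binding); water uses 244 of 244 (binding); labor uses 169 of 192 (slack = 23).
Since labor is not tight, its dual is 0.
Dual feasibility on the basic columns requires 1·y_seed budget + 4·y_water = 21, 2·y_seed budget + 4·y_water = 26.
This yields shadow prices y_seed budget = 5, y_water = 4.
Δz = y_water·Δb = 4 × (1) = 4, so new z* = 1416 + 4 = 1420.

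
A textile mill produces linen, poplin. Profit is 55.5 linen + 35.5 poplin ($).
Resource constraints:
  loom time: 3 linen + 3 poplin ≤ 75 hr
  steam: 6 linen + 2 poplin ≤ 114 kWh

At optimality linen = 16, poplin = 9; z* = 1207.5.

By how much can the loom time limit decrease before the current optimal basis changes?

18

Binding constraints: loom time, steam. The basis is B = [[3,3],[6,2]] with det -12.
Per unit decrease in loom time, x* moves by d = (0.1667, -0.5).
The basis stays optimal until poplin reaches 0; allowable decrease = 18 hr.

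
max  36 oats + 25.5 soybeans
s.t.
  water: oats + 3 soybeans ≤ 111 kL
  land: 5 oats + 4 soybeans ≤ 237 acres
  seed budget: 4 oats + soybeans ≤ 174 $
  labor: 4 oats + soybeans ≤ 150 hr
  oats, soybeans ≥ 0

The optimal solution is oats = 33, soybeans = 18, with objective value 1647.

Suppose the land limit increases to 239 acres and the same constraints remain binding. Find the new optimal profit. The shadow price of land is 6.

Δb = 2, so new z* = 1647 + (6)·(2) = 1647 + 12 = 1659.

1659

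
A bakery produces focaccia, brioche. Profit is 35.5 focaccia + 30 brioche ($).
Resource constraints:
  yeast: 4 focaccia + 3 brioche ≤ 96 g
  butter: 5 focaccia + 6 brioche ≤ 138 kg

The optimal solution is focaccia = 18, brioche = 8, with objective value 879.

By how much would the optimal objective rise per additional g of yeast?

7

At the optimum: yeast uses 96 of 96 (binding); butter uses 138 of 138 (binding).
Dual feasibility on the basic columns requires 4·y_yeast + 5·y_butter = 35.5, 3·y_yeast + 6·y_butter = 30.
This yields shadow prices y_yeast = 7, y_butter = 1.5.
Shadow price of yeast = 7.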